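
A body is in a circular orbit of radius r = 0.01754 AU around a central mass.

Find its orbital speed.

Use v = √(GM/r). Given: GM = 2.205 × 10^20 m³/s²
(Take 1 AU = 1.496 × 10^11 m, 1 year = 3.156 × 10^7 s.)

Convert to SI: r = 0.01754 AU = 2.62398e+09 m.
For a circular orbit, gravity supplies the centripetal force, so v = √(GM / r).
v = √(2.205e+20 / 2.62398e+09) m/s ≈ 2.899e+05 m/s = 61.15 AU/year.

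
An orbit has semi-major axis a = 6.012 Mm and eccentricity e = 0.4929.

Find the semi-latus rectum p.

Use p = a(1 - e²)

Convert to SI: a = 6.012 Mm = 6.012e+06 m.
p = a (1 − e²).
p = 6.012e+06 · (1 − (0.4929)²) = 6.012e+06 · 0.75705 ≈ 4.551e+06 m = 4.551 Mm.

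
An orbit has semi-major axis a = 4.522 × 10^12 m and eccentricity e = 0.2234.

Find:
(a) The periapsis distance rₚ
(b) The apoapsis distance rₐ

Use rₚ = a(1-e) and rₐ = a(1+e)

(a) rₚ = a(1 − e) = 4.522e+12 · (1 − 0.2234) = 4.522e+12 · 0.7766 ≈ 3.512e+12 m = 3.512 × 10^12 m.
(b) rₐ = a(1 + e) = 4.522e+12 · (1 + 0.2234) = 4.522e+12 · 1.2234 ≈ 5.532e+12 m = 5.532 × 10^12 m.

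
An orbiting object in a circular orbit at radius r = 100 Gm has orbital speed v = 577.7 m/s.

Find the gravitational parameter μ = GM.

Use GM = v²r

Convert to SI: r = 100 Gm = 1e+11 m.
For a circular orbit v² = GM/r, so GM = v² · r.
GM = (577.7)² · 1e+11 m³/s² ≈ 3.337e+16 m³/s² = 3.337 × 10^16 m³/s².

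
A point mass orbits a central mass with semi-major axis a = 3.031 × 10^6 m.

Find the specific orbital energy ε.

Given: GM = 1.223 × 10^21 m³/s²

ε = −GM / (2a).
ε = −1.223e+21 / (2 · 3.031e+06) J/kg ≈ -2.017e+14 J/kg = -2.017e+05 GJ/kg.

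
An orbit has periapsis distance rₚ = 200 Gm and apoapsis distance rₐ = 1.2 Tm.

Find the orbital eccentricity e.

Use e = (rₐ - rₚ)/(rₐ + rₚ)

Convert to SI: rₚ = 200 Gm = 2e+11 m; rₐ = 1.2 Tm = 1.2e+12 m.
e = (rₐ − rₚ) / (rₐ + rₚ).
e = (1.2e+12 − 2e+11) / (1.2e+12 + 2e+11) = 1e+12 / 1.4e+12 ≈ 0.7143.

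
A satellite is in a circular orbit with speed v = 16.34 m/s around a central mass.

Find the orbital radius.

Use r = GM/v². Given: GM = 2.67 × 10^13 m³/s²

For a circular orbit, v² = GM / r, so r = GM / v².
r = 2.67e+13 / (16.34)² m ≈ 1e+11 m = 100 Gm.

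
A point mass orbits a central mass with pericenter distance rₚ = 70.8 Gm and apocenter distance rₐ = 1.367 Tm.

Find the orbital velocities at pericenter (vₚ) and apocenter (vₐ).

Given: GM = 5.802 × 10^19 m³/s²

Convert to SI: rₚ = 70.8 Gm = 7.08e+10 m; rₐ = 1.367 Tm = 1.367e+12 m.
Use the vis-viva equation v² = GM(2/r − 1/a) with a = (rₚ + rₐ)/2 = (7.08e+10 + 1.367e+12)/2 = 7.189e+11 m.
vₚ = √(GM · (2/rₚ − 1/a)) = √(5.802e+19 · (2/7.08e+10 − 1/7.189e+11)) m/s ≈ 3.948e+04 m/s = 39.48 km/s.
vₐ = √(GM · (2/rₐ − 1/a)) = √(5.802e+19 · (2/1.367e+12 − 1/7.189e+11)) m/s ≈ 2044 m/s = 2.044 km/s.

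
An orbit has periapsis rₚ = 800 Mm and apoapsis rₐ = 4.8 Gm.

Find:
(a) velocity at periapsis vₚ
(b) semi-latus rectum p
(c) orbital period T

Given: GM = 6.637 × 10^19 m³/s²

Convert to SI: rₚ = 800 Mm = 8e+08 m; rₐ = 4.8 Gm = 4.8e+09 m.
(a) With a = (rₚ + rₐ)/2 = 2.8e+09 m, vₚ = √(GM (2/rₚ − 1/a)) = √(6.637e+19 · (2/8e+08 − 1/2.8e+09)) m/s ≈ 3.771e+05 m/s
(b) From a = (rₚ + rₐ)/2 = 2.8e+09 m and e = (rₐ − rₚ)/(rₐ + rₚ) = 0.714286, p = a(1 − e²) = 2.8e+09 · (1 − (0.714286)²) ≈ 1.371e+09 m
(c) With a = (rₚ + rₐ)/2 = 2.8e+09 m, T = 2π √(a³/GM) = 2π √((2.8e+09)³/6.637e+19) s ≈ 1.143e+05 s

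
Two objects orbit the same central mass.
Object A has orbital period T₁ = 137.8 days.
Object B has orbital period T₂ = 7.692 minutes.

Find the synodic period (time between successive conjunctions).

Convert to SI: T₁ = 137.8 days = 1.19059e+07 s; T₂ = 7.692 minutes = 461.52 s.
T_syn = |T₁ · T₂ / (T₁ − T₂)|.
T_syn = |1.19059e+07 · 461.52 / (1.19059e+07 − 461.52)| s ≈ 461.5 s = 7.692 minutes.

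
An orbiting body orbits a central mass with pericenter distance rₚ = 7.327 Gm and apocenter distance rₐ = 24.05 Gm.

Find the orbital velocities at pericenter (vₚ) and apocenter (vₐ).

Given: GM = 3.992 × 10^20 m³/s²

Convert to SI: rₚ = 7.327 Gm = 7.327e+09 m; rₐ = 24.05 Gm = 2.405e+10 m.
Use the vis-viva equation v² = GM(2/r − 1/a) with a = (rₚ + rₐ)/2 = (7.327e+09 + 2.405e+10)/2 = 1.56885e+10 m.
vₚ = √(GM · (2/rₚ − 1/a)) = √(3.992e+20 · (2/7.327e+09 − 1/1.56885e+10)) m/s ≈ 2.89e+05 m/s = 289 km/s.
vₐ = √(GM · (2/rₐ − 1/a)) = √(3.992e+20 · (2/2.405e+10 − 1/1.56885e+10)) m/s ≈ 8.805e+04 m/s = 88.05 km/s.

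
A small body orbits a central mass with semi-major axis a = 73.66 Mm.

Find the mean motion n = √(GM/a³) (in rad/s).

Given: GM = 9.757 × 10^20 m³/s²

Convert to SI: a = 73.66 Mm = 7.366e+07 m.
n = √(GM / a³).
n = √(9.757e+20 / (7.366e+07)³) rad/s ≈ 0.04941 rad/s.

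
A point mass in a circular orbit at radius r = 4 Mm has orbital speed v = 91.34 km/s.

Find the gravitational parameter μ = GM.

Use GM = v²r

Convert to SI: r = 4 Mm = 4e+06 m; v = 91.34 km/s = 91340 m/s.
For a circular orbit v² = GM/r, so GM = v² · r.
GM = (91340)² · 4e+06 m³/s² ≈ 3.337e+16 m³/s² = 3.337 × 10^16 m³/s².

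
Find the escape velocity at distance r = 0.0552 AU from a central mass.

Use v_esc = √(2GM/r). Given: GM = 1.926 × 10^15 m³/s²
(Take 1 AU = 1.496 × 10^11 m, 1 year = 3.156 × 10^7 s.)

Convert to SI: r = 0.0552 AU = 8.25792e+09 m.
Escape velocity comes from setting total energy to zero: ½v² − GM/r = 0 ⇒ v_esc = √(2GM / r).
v_esc = √(2 · 1.926e+15 / 8.25792e+09) m/s ≈ 683 m/s = 0.1441 AU/year.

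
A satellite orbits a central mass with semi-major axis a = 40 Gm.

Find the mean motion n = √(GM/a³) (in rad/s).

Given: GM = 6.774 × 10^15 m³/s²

Convert to SI: a = 40 Gm = 4e+10 m.
n = √(GM / a³).
n = √(6.774e+15 / (4e+10)³) rad/s ≈ 1.029e-08 rad/s.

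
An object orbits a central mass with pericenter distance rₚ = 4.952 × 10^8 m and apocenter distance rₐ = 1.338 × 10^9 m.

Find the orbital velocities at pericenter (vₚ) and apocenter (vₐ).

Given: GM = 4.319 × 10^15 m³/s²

Use the vis-viva equation v² = GM(2/r − 1/a) with a = (rₚ + rₐ)/2 = (4.952e+08 + 1.338e+09)/2 = 9.166e+08 m.
vₚ = √(GM · (2/rₚ − 1/a)) = √(4.319e+15 · (2/4.952e+08 − 1/9.166e+08)) m/s ≈ 3568 m/s = 3.568 km/s.
vₐ = √(GM · (2/rₐ − 1/a)) = √(4.319e+15 · (2/1.338e+09 − 1/9.166e+08)) m/s ≈ 1321 m/s = 1.321 km/s.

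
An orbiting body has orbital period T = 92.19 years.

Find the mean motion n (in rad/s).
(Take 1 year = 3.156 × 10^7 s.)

Convert to SI: T = 92.19 years = 2.90952e+09 s.
n = 2π / T.
n = 2π / 2.90952e+09 s ≈ 2.16e-09 rad/s.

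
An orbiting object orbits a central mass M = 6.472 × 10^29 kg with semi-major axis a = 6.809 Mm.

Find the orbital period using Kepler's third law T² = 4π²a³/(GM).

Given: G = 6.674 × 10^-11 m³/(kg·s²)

Convert to SI: a = 6.809 Mm = 6.809e+06 m.
GM = G · M = 6.674e-11 · 6.472e+29 = 4.31941e+19 m³/s².
Kepler's third law: T = 2π √(a³ / GM).
Substituting a = 6.809e+06 m and GM = 4.31941e+19 m³/s²:
T = 2π √((6.809e+06)³ / 4.31941e+19) s
T ≈ 16.99 s = 16.99 seconds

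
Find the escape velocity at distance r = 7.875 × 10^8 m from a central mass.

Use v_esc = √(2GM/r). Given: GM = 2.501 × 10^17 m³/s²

Escape velocity comes from setting total energy to zero: ½v² − GM/r = 0 ⇒ v_esc = √(2GM / r).
v_esc = √(2 · 2.501e+17 / 7.875e+08) m/s ≈ 2.52e+04 m/s = 25.2 km/s.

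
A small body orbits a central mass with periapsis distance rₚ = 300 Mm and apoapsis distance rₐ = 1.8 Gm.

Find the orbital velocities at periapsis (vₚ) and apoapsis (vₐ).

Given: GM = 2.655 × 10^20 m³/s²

Convert to SI: rₚ = 300 Mm = 3e+08 m; rₐ = 1.8 Gm = 1.8e+09 m.
Use the vis-viva equation v² = GM(2/r − 1/a) with a = (rₚ + rₐ)/2 = (3e+08 + 1.8e+09)/2 = 1.05e+09 m.
vₚ = √(GM · (2/rₚ − 1/a)) = √(2.655e+20 · (2/3e+08 − 1/1.05e+09)) m/s ≈ 1.232e+06 m/s = 1232 km/s.
vₐ = √(GM · (2/rₐ − 1/a)) = √(2.655e+20 · (2/1.8e+09 − 1/1.05e+09)) m/s ≈ 2.053e+05 m/s = 205.3 km/s.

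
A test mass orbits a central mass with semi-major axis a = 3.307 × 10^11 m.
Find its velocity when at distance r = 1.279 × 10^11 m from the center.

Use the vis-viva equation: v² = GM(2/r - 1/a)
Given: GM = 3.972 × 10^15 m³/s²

Vis-viva: v = √(GM · (2/r − 1/a)).
2/r − 1/a = 2/1.279e+11 − 1/3.307e+11 = 1.26133e-11 m⁻¹.
v = √(3.972e+15 · 1.26133e-11) m/s ≈ 223.8 m/s = 223.8 m/s.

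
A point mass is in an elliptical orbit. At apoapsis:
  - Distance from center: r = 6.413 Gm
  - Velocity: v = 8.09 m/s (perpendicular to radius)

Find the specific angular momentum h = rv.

Convert to SI: r = 6.413 Gm = 6.413e+09 m.
With v perpendicular to r, h = r · v.
h = 6.413e+09 · 8.09 m²/s ≈ 5.188e+10 m²/s.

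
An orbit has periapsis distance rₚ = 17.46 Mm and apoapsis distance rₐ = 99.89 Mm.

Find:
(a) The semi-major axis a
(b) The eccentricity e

Convert to SI: rₚ = 17.46 Mm = 1.746e+07 m; rₐ = 99.89 Mm = 9.989e+07 m.
(a) a = (rₚ + rₐ) / 2 = (1.746e+07 + 9.989e+07) / 2 ≈ 5.868e+07 m = 58.67 Mm.
(b) e = (rₐ − rₚ) / (rₐ + rₚ) = (9.989e+07 − 1.746e+07) / (9.989e+07 + 1.746e+07) ≈ 0.7024.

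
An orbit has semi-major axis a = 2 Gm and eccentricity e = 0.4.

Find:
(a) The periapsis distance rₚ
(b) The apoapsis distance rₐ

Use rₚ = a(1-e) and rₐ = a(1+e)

Convert to SI: a = 2 Gm = 2e+09 m.
(a) rₚ = a(1 − e) = 2e+09 · (1 − 0.4) = 2e+09 · 0.6 ≈ 1.2e+09 m = 1.2 Gm.
(b) rₐ = a(1 + e) = 2e+09 · (1 + 0.4) = 2e+09 · 1.4 ≈ 2.8e+09 m = 2.8 Gm.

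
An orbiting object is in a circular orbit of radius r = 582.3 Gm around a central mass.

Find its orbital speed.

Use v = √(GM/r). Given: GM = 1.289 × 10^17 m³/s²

Convert to SI: r = 582.3 Gm = 5.823e+11 m.
For a circular orbit, gravity supplies the centripetal force, so v = √(GM / r).
v = √(1.289e+17 / 5.823e+11) m/s ≈ 470.5 m/s = 470.5 m/s.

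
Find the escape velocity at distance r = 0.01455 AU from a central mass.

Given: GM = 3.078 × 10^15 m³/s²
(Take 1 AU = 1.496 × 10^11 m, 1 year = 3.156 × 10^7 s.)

Convert to SI: r = 0.01455 AU = 2.17668e+09 m.
Escape velocity comes from setting total energy to zero: ½v² − GM/r = 0 ⇒ v_esc = √(2GM / r).
v_esc = √(2 · 3.078e+15 / 2.17668e+09) m/s ≈ 1682 m/s = 0.3548 AU/year.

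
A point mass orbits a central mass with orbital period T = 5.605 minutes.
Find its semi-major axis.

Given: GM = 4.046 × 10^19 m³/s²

Convert to SI: T = 5.605 minutes = 336.3 s.
Invert Kepler's third law: a = (GM · T² / (4π²))^(1/3).
Substituting T = 336.3 s and GM = 4.046e+19 m³/s²:
a = (4.046e+19 · (336.3)² / (4π²))^(1/3) m
a ≈ 4.876e+07 m = 48.76 Mm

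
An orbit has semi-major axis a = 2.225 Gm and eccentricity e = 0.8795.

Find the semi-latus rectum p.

Convert to SI: a = 2.225 Gm = 2.225e+09 m.
p = a (1 − e²).
p = 2.225e+09 · (1 − (0.8795)²) = 2.225e+09 · 0.22648 ≈ 5.039e+08 m = 503.9 Mm.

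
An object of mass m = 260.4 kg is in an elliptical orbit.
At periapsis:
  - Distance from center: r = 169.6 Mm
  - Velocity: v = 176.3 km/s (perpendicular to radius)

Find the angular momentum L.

Convert to SI: r = 169.6 Mm = 1.696e+08 m; v = 176.3 km/s = 176300 m/s.
Since v is perpendicular to r, L = m · v · r.
L = 260.4 · 176300 · 1.696e+08 kg·m²/s ≈ 7.786e+15 kg·m²/s.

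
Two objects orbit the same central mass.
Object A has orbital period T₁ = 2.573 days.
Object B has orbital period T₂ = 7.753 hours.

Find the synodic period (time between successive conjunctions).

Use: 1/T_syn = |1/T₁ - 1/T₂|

Convert to SI: T₁ = 2.573 days = 222307 s; T₂ = 7.753 hours = 27910.8 s.
T_syn = |T₁ · T₂ / (T₁ − T₂)|.
T_syn = |222307 · 27910.8 / (222307 − 27910.8)| s ≈ 3.192e+04 s = 8.866 hours.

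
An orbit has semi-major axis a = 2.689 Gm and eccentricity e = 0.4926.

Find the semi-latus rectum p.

Convert to SI: a = 2.689 Gm = 2.689e+09 m.
p = a (1 − e²).
p = 2.689e+09 · (1 − (0.4926)²) = 2.689e+09 · 0.757345 ≈ 2.037e+09 m = 2.037 Gm.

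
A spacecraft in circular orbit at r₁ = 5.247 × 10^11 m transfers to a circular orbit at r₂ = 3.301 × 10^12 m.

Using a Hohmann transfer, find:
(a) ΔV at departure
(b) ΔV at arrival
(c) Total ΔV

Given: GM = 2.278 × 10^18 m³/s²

Transfer semi-major axis: a_t = (r₁ + r₂)/2 = (5.247e+11 + 3.301e+12)/2 = 1.91285e+12 m.
Circular speeds: v₁ = √(GM/r₁) = 2083.63 m/s, v₂ = √(GM/r₂) = 830.719 m/s.
Transfer speeds (vis-viva v² = GM(2/r − 1/a_t)): v₁ᵗ = 2737.18 m/s, v₂ᵗ = 435.08 m/s.
(a) ΔV₁ = |v₁ᵗ − v₁| ≈ 653.5 m/s = 653.5 m/s.
(b) ΔV₂ = |v₂ − v₂ᵗ| ≈ 395.6 m/s = 395.6 m/s.
(c) ΔV_total = ΔV₁ + ΔV₂ ≈ 1049 m/s = 1.049 km/s.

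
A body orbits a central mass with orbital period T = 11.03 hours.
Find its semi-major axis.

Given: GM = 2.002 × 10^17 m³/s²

Convert to SI: T = 11.03 hours = 39708 s.
Invert Kepler's third law: a = (GM · T² / (4π²))^(1/3).
Substituting T = 39708 s and GM = 2.002e+17 m³/s²:
a = (2.002e+17 · (39708)² / (4π²))^(1/3) m
a ≈ 2e+08 m = 200 Mm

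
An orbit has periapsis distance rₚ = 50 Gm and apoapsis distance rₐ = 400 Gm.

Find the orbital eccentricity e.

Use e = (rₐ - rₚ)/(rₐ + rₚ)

Convert to SI: rₚ = 50 Gm = 5e+10 m; rₐ = 400 Gm = 4e+11 m.
e = (rₐ − rₚ) / (rₐ + rₚ).
e = (4e+11 − 5e+10) / (4e+11 + 5e+10) = 3.5e+11 / 4.5e+11 ≈ 0.7778.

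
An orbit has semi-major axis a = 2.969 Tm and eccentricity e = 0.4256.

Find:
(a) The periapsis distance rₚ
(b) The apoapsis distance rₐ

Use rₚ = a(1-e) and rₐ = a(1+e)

Convert to SI: a = 2.969 Tm = 2.969e+12 m.
(a) rₚ = a(1 − e) = 2.969e+12 · (1 − 0.4256) = 2.969e+12 · 0.5744 ≈ 1.705e+12 m = 1.705 Tm.
(b) rₐ = a(1 + e) = 2.969e+12 · (1 + 0.4256) = 2.969e+12 · 1.4256 ≈ 4.233e+12 m = 4.233 Tm.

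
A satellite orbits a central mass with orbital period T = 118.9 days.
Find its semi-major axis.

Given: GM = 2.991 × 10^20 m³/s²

Convert to SI: T = 118.9 days = 1.0273e+07 s.
Invert Kepler's third law: a = (GM · T² / (4π²))^(1/3).
Substituting T = 1.0273e+07 s and GM = 2.991e+20 m³/s²:
a = (2.991e+20 · (1.0273e+07)² / (4π²))^(1/3) m
a ≈ 9.281e+10 m = 92.81 Gm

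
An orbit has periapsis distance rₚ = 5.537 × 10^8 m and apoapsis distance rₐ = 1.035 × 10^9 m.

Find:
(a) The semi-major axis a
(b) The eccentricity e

(a) a = (rₚ + rₐ) / 2 = (5.537e+08 + 1.035e+09) / 2 ≈ 7.944e+08 m = 7.944 × 10^8 m.
(b) e = (rₐ − rₚ) / (rₐ + rₚ) = (1.035e+09 − 5.537e+08) / (1.035e+09 + 5.537e+08) ≈ 0.303.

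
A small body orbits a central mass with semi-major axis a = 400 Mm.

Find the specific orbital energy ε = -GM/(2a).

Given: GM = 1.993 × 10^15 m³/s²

Convert to SI: a = 400 Mm = 4e+08 m.
ε = −GM / (2a).
ε = −1.993e+15 / (2 · 4e+08) J/kg ≈ -2.491e+06 J/kg = -2.491 MJ/kg.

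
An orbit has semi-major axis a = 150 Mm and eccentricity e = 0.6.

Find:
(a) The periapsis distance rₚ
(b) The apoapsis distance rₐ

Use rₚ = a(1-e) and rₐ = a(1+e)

Convert to SI: a = 150 Mm = 1.5e+08 m.
(a) rₚ = a(1 − e) = 1.5e+08 · (1 − 0.6) = 1.5e+08 · 0.4 ≈ 6e+07 m = 60 Mm.
(b) rₐ = a(1 + e) = 1.5e+08 · (1 + 0.6) = 1.5e+08 · 1.6 ≈ 2.4e+08 m = 240 Mm.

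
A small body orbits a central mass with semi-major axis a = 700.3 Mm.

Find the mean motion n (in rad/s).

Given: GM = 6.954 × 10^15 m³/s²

Convert to SI: a = 700.3 Mm = 7.003e+08 m.
n = √(GM / a³).
n = √(6.954e+15 / (7.003e+08)³) rad/s ≈ 4.5e-06 rad/s.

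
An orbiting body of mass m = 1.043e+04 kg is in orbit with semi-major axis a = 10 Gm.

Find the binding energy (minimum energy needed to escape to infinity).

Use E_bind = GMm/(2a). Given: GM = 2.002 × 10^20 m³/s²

Convert to SI: a = 10 Gm = 1e+10 m.
Total orbital energy is E = −GMm/(2a); binding energy is E_bind = −E = GMm/(2a).
E_bind = 2.002e+20 · 1.043e+04 / (2 · 1e+10) J ≈ 1.044e+14 J = 104.4 TJ.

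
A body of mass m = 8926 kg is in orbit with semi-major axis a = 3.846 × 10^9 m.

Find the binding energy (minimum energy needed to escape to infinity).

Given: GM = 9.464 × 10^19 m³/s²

Total orbital energy is E = −GMm/(2a); binding energy is E_bind = −E = GMm/(2a).
E_bind = 9.464e+19 · 8926 / (2 · 3.846e+09) J ≈ 1.098e+14 J = 109.8 TJ.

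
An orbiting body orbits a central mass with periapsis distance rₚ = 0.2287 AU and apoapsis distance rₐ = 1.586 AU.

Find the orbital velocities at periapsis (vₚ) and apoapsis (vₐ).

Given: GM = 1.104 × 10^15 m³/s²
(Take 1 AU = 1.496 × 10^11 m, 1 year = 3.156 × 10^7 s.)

Convert to SI: rₚ = 0.2287 AU = 3.42135e+10 m; rₐ = 1.586 AU = 2.37266e+11 m.
Use the vis-viva equation v² = GM(2/r − 1/a) with a = (rₚ + rₐ)/2 = (3.42135e+10 + 2.37266e+11)/2 = 1.3574e+11 m.
vₚ = √(GM · (2/rₚ − 1/a)) = √(1.104e+15 · (2/3.42135e+10 − 1/1.3574e+11)) m/s ≈ 237.5 m/s = 0.0501 AU/year.
vₐ = √(GM · (2/rₐ − 1/a)) = √(1.104e+15 · (2/2.37266e+11 − 1/1.3574e+11)) m/s ≈ 34.25 m/s = 0.007225 AU/year.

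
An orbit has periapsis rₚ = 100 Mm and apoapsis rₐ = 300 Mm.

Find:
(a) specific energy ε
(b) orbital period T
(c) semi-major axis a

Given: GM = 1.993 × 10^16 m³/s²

Convert to SI: rₚ = 100 Mm = 1e+08 m; rₐ = 300 Mm = 3e+08 m.
(a) With a = (rₚ + rₐ)/2 = 2e+08 m, ε = −GM/(2a) = −1.993e+16/(2 · 2e+08) J/kg ≈ -4.982e+07 J/kg
(b) With a = (rₚ + rₐ)/2 = 2e+08 m, T = 2π √(a³/GM) = 2π √((2e+08)³/1.993e+16) s ≈ 1.259e+05 s
(c) a = (rₚ + rₐ)/2 = (1e+08 + 3e+08)/2 ≈ 2e+08 m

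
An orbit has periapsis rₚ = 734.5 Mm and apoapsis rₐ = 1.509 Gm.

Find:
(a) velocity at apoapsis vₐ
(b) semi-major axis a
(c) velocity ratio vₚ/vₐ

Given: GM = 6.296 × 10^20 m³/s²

Convert to SI: rₚ = 734.5 Mm = 7.345e+08 m; rₐ = 1.509 Gm = 1.509e+09 m.
(a) With a = (rₚ + rₐ)/2 = 1.12175e+09 m, vₐ = √(GM (2/rₐ − 1/a)) = √(6.296e+20 · (2/1.509e+09 − 1/1.12175e+09)) m/s ≈ 5.227e+05 m/s
(b) a = (rₚ + rₐ)/2 = (7.345e+08 + 1.509e+09)/2 ≈ 1.122e+09 m
(c) Conservation of angular momentum (rₚvₚ = rₐvₐ) gives vₚ/vₐ = rₐ/rₚ = 1.509e+09/7.345e+08 ≈ 2.054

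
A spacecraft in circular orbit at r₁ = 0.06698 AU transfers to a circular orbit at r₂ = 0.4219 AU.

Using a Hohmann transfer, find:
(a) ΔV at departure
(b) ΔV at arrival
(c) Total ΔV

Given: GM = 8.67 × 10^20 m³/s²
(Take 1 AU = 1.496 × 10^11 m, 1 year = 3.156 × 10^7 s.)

Convert to SI: r₁ = 0.06698 AU = 1.00202e+10 m; r₂ = 0.4219 AU = 6.31162e+10 m.
Transfer semi-major axis: a_t = (r₁ + r₂)/2 = (1.00202e+10 + 6.31162e+10)/2 = 3.65682e+10 m.
Circular speeds: v₁ = √(GM/r₁) = 294152 m/s, v₂ = √(GM/r₂) = 117203 m/s.
Transfer speeds (vis-viva v² = GM(2/r − 1/a_t)): v₁ᵗ = 386447 m/s, v₂ᵗ = 61351.5 m/s.
(a) ΔV₁ = |v₁ᵗ − v₁| ≈ 9.23e+04 m/s = 19.47 AU/year.
(b) ΔV₂ = |v₂ − v₂ᵗ| ≈ 5.585e+04 m/s = 11.78 AU/year.
(c) ΔV_total = ΔV₁ + ΔV₂ ≈ 1.481e+05 m/s = 31.25 AU/year.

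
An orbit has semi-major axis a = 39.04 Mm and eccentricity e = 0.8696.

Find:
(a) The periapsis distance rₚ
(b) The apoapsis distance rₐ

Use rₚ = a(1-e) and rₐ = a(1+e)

Convert to SI: a = 39.04 Mm = 3.904e+07 m.
(a) rₚ = a(1 − e) = 3.904e+07 · (1 − 0.8696) = 3.904e+07 · 0.1304 ≈ 5.091e+06 m = 5.091 Mm.
(b) rₐ = a(1 + e) = 3.904e+07 · (1 + 0.8696) = 3.904e+07 · 1.8696 ≈ 7.299e+07 m = 72.99 Mm.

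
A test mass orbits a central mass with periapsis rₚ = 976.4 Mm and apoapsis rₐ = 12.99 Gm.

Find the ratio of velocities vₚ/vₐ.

Convert to SI: rₚ = 976.4 Mm = 9.764e+08 m; rₐ = 12.99 Gm = 1.299e+10 m.
Conservation of angular momentum gives rₚvₚ = rₐvₐ, so vₚ/vₐ = rₐ/rₚ.
vₚ/vₐ = 1.299e+10 / 9.764e+08 ≈ 13.3.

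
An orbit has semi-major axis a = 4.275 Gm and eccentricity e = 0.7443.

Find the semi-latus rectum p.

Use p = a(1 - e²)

Convert to SI: a = 4.275 Gm = 4.275e+09 m.
p = a (1 − e²).
p = 4.275e+09 · (1 − (0.7443)²) = 4.275e+09 · 0.446018 ≈ 1.907e+09 m = 1.907 Gm.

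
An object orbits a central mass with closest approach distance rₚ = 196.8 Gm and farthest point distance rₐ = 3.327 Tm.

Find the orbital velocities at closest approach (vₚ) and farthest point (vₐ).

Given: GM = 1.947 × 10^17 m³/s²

Convert to SI: rₚ = 196.8 Gm = 1.968e+11 m; rₐ = 3.327 Tm = 3.327e+12 m.
Use the vis-viva equation v² = GM(2/r − 1/a) with a = (rₚ + rₐ)/2 = (1.968e+11 + 3.327e+12)/2 = 1.7619e+12 m.
vₚ = √(GM · (2/rₚ − 1/a)) = √(1.947e+17 · (2/1.968e+11 − 1/1.7619e+12)) m/s ≈ 1367 m/s = 1.367 km/s.
vₐ = √(GM · (2/rₐ − 1/a)) = √(1.947e+17 · (2/3.327e+12 − 1/1.7619e+12)) m/s ≈ 80.85 m/s = 80.85 m/s.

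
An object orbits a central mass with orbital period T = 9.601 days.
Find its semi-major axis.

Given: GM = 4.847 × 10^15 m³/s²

Convert to SI: T = 9.601 days = 829526 s.
Invert Kepler's third law: a = (GM · T² / (4π²))^(1/3).
Substituting T = 829526 s and GM = 4.847e+15 m³/s²:
a = (4.847e+15 · (829526)² / (4π²))^(1/3) m
a ≈ 4.388e+08 m = 438.8 Mm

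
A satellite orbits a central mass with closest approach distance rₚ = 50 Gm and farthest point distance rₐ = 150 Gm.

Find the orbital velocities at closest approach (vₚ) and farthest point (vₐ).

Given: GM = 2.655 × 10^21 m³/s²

Convert to SI: rₚ = 50 Gm = 5e+10 m; rₐ = 150 Gm = 1.5e+11 m.
Use the vis-viva equation v² = GM(2/r − 1/a) with a = (rₚ + rₐ)/2 = (5e+10 + 1.5e+11)/2 = 1e+11 m.
vₚ = √(GM · (2/rₚ − 1/a)) = √(2.655e+21 · (2/5e+10 − 1/1e+11)) m/s ≈ 2.822e+05 m/s = 282.2 km/s.
vₐ = √(GM · (2/rₐ − 1/a)) = √(2.655e+21 · (2/1.5e+11 − 1/1e+11)) m/s ≈ 9.407e+04 m/s = 94.07 km/s.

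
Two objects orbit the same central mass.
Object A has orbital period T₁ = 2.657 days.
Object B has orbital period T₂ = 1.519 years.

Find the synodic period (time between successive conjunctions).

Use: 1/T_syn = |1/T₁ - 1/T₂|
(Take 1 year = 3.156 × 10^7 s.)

Convert to SI: T₁ = 2.657 days = 229565 s; T₂ = 1.519 years = 4.79396e+07 s.
T_syn = |T₁ · T₂ / (T₁ − T₂)|.
T_syn = |229565 · 4.79396e+07 / (229565 − 4.79396e+07)| s ≈ 2.307e+05 s = 2.67 days.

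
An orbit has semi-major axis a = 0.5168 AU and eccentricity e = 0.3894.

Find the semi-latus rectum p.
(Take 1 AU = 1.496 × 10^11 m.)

Convert to SI: a = 0.5168 AU = 7.73133e+10 m.
p = a (1 − e²).
p = 7.73133e+10 · (1 − (0.3894)²) = 7.73133e+10 · 0.848368 ≈ 6.559e+10 m = 0.4384 AU.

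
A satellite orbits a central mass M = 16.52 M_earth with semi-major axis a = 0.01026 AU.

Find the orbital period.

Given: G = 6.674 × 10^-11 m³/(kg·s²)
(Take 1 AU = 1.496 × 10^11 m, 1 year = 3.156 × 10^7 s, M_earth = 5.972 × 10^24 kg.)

Convert to SI: a = 0.01026 AU = 1.5349e+09 m; M = 16.52 M_earth = 9.86574e+25 kg.
GM = G · M = 6.674e-11 · 9.86574e+25 = 6.5844e+15 m³/s².
Kepler's third law: T = 2π √(a³ / GM).
Substituting a = 1.5349e+09 m and GM = 6.5844e+15 m³/s²:
T = 2π √((1.5349e+09)³ / 6.5844e+15) s
T ≈ 4.656e+06 s = 0.1475 years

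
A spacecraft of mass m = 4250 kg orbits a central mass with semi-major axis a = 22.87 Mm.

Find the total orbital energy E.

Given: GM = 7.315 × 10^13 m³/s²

Convert to SI: a = 22.87 Mm = 2.287e+07 m.
E = −GMm / (2a).
E = −7.315e+13 · 4250 / (2 · 2.287e+07) J ≈ -6.797e+09 J = -6.797 GJ.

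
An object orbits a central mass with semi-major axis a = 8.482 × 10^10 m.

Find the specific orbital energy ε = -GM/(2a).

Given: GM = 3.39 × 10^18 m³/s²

ε = −GM / (2a).
ε = −3.39e+18 / (2 · 8.482e+10) J/kg ≈ -1.998e+07 J/kg = -19.98 MJ/kg.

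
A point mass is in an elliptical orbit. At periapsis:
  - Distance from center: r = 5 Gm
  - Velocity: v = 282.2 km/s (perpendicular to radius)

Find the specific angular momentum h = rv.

Convert to SI: r = 5 Gm = 5e+09 m; v = 282.2 km/s = 282200 m/s.
With v perpendicular to r, h = r · v.
h = 5e+09 · 282200 m²/s ≈ 1.411e+15 m²/s.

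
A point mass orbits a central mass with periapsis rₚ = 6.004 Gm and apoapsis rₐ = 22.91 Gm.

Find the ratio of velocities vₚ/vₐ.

Convert to SI: rₚ = 6.004 Gm = 6.004e+09 m; rₐ = 22.91 Gm = 2.291e+10 m.
Conservation of angular momentum gives rₚvₚ = rₐvₐ, so vₚ/vₐ = rₐ/rₚ.
vₚ/vₐ = 2.291e+10 / 6.004e+09 ≈ 3.816.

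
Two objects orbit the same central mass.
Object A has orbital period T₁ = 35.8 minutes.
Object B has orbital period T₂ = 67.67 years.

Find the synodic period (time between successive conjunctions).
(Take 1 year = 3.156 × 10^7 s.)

Convert to SI: T₁ = 35.8 minutes = 2148 s; T₂ = 67.67 years = 2.13567e+09 s.
T_syn = |T₁ · T₂ / (T₁ − T₂)|.
T_syn = |2148 · 2.13567e+09 / (2148 − 2.13567e+09)| s ≈ 2148 s = 35.8 minutes.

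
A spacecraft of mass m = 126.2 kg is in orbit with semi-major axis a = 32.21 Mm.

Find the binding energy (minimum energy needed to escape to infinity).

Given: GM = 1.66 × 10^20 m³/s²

Convert to SI: a = 32.21 Mm = 3.221e+07 m.
Total orbital energy is E = −GMm/(2a); binding energy is E_bind = −E = GMm/(2a).
E_bind = 1.66e+20 · 126.2 / (2 · 3.221e+07) J ≈ 3.252e+14 J = 325.2 TJ.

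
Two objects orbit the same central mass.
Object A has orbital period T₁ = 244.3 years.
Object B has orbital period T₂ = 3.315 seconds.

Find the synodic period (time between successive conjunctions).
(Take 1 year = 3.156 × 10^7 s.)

Convert to SI: T₁ = 244.3 years = 7.71011e+09 s.
T_syn = |T₁ · T₂ / (T₁ − T₂)|.
T_syn = |7.71011e+09 · 3.315 / (7.71011e+09 − 3.315)| s ≈ 3.315 s = 3.315 seconds.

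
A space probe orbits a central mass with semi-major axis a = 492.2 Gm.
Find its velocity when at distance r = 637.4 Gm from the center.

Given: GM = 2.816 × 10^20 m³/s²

Convert to SI: a = 492.2 Gm = 4.922e+11 m; r = 637.4 Gm = 6.374e+11 m.
Vis-viva: v = √(GM · (2/r − 1/a)).
2/r − 1/a = 2/6.374e+11 − 1/4.922e+11 = 1.10605e-12 m⁻¹.
v = √(2.816e+20 · 1.10605e-12) m/s ≈ 1.765e+04 m/s = 17.65 km/s.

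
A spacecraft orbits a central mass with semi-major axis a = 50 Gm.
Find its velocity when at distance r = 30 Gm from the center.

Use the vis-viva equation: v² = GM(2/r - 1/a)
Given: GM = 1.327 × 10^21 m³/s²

Convert to SI: a = 50 Gm = 5e+10 m; r = 30 Gm = 3e+10 m.
Vis-viva: v = √(GM · (2/r − 1/a)).
2/r − 1/a = 2/3e+10 − 1/5e+10 = 4.66667e-11 m⁻¹.
v = √(1.327e+21 · 4.66667e-11) m/s ≈ 2.489e+05 m/s = 248.9 km/s.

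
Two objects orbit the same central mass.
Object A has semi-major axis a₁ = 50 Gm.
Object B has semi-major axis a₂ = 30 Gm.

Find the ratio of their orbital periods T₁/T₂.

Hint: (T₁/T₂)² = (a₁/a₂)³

Convert to SI: a₁ = 50 Gm = 5e+10 m; a₂ = 30 Gm = 3e+10 m.
From Kepler's third law, (T₁/T₂)² = (a₁/a₂)³, so T₁/T₂ = (a₁/a₂)^(3/2).
a₁/a₂ = 5e+10 / 3e+10 = 1.66667.
T₁/T₂ = (1.66667)^(3/2) ≈ 2.152.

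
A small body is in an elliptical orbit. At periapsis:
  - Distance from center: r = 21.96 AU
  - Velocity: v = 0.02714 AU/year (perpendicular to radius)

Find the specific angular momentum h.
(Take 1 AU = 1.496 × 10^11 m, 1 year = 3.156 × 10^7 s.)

Convert to SI: r = 21.96 AU = 3.28522e+12 m; v = 0.02714 AU/year = 128.648 m/s.
With v perpendicular to r, h = r · v.
h = 3.28522e+12 · 128.648 m²/s ≈ 4.226e+14 m²/s.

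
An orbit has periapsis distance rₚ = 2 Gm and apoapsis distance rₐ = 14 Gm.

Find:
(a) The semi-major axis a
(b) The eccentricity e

Convert to SI: rₚ = 2 Gm = 2e+09 m; rₐ = 14 Gm = 1.4e+10 m.
(a) a = (rₚ + rₐ) / 2 = (2e+09 + 1.4e+10) / 2 ≈ 8e+09 m = 8 Gm.
(b) e = (rₐ − rₚ) / (rₐ + rₚ) = (1.4e+10 − 2e+09) / (1.4e+10 + 2e+09) ≈ 0.75.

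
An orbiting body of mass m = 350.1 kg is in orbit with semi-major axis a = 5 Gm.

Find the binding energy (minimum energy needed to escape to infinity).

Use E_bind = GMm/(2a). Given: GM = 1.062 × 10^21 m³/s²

Convert to SI: a = 5 Gm = 5e+09 m.
Total orbital energy is E = −GMm/(2a); binding energy is E_bind = −E = GMm/(2a).
E_bind = 1.062e+21 · 350.1 / (2 · 5e+09) J ≈ 3.718e+13 J = 37.18 TJ.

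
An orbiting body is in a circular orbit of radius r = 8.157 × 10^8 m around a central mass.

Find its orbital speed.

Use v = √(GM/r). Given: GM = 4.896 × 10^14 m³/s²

For a circular orbit, gravity supplies the centripetal force, so v = √(GM / r).
v = √(4.896e+14 / 8.157e+08) m/s ≈ 774.7 m/s = 774.7 m/s.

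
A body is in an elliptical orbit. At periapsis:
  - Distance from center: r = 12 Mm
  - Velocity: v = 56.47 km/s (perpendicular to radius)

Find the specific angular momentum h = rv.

Convert to SI: r = 12 Mm = 1.2e+07 m; v = 56.47 km/s = 56470 m/s.
With v perpendicular to r, h = r · v.
h = 1.2e+07 · 56470 m²/s ≈ 6.776e+11 m²/s.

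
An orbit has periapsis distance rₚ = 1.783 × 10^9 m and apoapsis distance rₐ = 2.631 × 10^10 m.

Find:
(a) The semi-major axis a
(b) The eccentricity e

(a) a = (rₚ + rₐ) / 2 = (1.783e+09 + 2.631e+10) / 2 ≈ 1.405e+10 m = 1.405 × 10^10 m.
(b) e = (rₐ − rₚ) / (rₐ + rₚ) = (2.631e+10 − 1.783e+09) / (2.631e+10 + 1.783e+09) ≈ 0.8731.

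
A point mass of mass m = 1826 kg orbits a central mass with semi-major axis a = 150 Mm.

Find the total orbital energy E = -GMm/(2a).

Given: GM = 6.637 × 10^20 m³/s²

Convert to SI: a = 150 Mm = 1.5e+08 m.
E = −GMm / (2a).
E = −6.637e+20 · 1826 / (2 · 1.5e+08) J ≈ -4.04e+15 J = -4.04 PJ.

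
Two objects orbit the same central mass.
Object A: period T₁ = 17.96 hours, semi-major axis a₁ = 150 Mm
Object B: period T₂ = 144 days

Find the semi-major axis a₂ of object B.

Convert to SI: T₁ = 17.96 hours = 64656 s; a₁ = 150 Mm = 1.5e+08 m; T₂ = 144 days = 1.24416e+07 s.
Kepler's third law: (T₁/T₂)² = (a₁/a₂)³ ⇒ a₂ = a₁ · (T₂/T₁)^(2/3).
T₂/T₁ = 1.24416e+07 / 64656 = 192.428.
a₂ = 1.5e+08 · (192.428)^(2/3) m ≈ 5e+09 m = 5 Gm.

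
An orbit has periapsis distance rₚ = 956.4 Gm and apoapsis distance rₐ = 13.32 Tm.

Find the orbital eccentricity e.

Convert to SI: rₚ = 956.4 Gm = 9.564e+11 m; rₐ = 13.32 Tm = 1.332e+13 m.
e = (rₐ − rₚ) / (rₐ + rₚ).
e = (1.332e+13 − 9.564e+11) / (1.332e+13 + 9.564e+11) = 1.23636e+13 / 1.42764e+13 ≈ 0.866.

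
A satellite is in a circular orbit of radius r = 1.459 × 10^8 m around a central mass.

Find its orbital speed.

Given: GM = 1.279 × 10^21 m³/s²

For a circular orbit, gravity supplies the centripetal force, so v = √(GM / r).
v = √(1.279e+21 / 1.459e+08) m/s ≈ 2.961e+06 m/s = 2961 km/s.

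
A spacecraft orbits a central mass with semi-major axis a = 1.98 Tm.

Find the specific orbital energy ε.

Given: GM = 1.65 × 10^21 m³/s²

Convert to SI: a = 1.98 Tm = 1.98e+12 m.
ε = −GM / (2a).
ε = −1.65e+21 / (2 · 1.98e+12) J/kg ≈ -4.167e+08 J/kg = -416.7 MJ/kg.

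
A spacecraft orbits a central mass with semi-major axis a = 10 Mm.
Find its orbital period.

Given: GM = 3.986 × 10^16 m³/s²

Convert to SI: a = 10 Mm = 1e+07 m.
Kepler's third law: T = 2π √(a³ / GM).
Substituting a = 1e+07 m and GM = 3.986e+16 m³/s²:
T = 2π √((1e+07)³ / 3.986e+16) s
T ≈ 995.2 s = 16.59 minutes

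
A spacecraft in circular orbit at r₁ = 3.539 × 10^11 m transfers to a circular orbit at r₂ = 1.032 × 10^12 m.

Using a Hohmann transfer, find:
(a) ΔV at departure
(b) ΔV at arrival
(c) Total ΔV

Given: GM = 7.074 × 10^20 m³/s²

Transfer semi-major axis: a_t = (r₁ + r₂)/2 = (3.539e+11 + 1.032e+12)/2 = 6.9295e+11 m.
Circular speeds: v₁ = √(GM/r₁) = 44708.7 m/s, v₂ = √(GM/r₂) = 26181.4 m/s.
Transfer speeds (vis-viva v² = GM(2/r − 1/a_t)): v₁ᵗ = 54560.9 m/s, v₂ᵗ = 18710.4 m/s.
(a) ΔV₁ = |v₁ᵗ − v₁| ≈ 9852 m/s = 9.852 km/s.
(b) ΔV₂ = |v₂ − v₂ᵗ| ≈ 7471 m/s = 7.471 km/s.
(c) ΔV_total = ΔV₁ + ΔV₂ ≈ 1.732e+04 m/s = 17.32 km/s.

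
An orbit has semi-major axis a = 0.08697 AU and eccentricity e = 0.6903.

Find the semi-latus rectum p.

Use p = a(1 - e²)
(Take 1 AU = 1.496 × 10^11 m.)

Convert to SI: a = 0.08697 AU = 1.30107e+10 m.
p = a (1 − e²).
p = 1.30107e+10 · (1 − (0.6903)²) = 1.30107e+10 · 0.523486 ≈ 6.811e+09 m = 0.04553 AU.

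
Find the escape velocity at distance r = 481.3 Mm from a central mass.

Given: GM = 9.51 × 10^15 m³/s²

Convert to SI: r = 481.3 Mm = 4.813e+08 m.
Escape velocity comes from setting total energy to zero: ½v² − GM/r = 0 ⇒ v_esc = √(2GM / r).
v_esc = √(2 · 9.51e+15 / 4.813e+08) m/s ≈ 6286 m/s = 6.286 km/s.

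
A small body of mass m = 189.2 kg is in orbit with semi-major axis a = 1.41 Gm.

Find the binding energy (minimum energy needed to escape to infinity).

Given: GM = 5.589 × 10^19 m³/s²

Convert to SI: a = 1.41 Gm = 1.41e+09 m.
Total orbital energy is E = −GMm/(2a); binding energy is E_bind = −E = GMm/(2a).
E_bind = 5.589e+19 · 189.2 / (2 · 1.41e+09) J ≈ 3.75e+12 J = 3.75 TJ.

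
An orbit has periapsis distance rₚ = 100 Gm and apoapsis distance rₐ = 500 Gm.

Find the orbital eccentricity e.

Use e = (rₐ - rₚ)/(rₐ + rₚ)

Convert to SI: rₚ = 100 Gm = 1e+11 m; rₐ = 500 Gm = 5e+11 m.
e = (rₐ − rₚ) / (rₐ + rₚ).
e = (5e+11 − 1e+11) / (5e+11 + 1e+11) = 4e+11 / 6e+11 ≈ 0.6667.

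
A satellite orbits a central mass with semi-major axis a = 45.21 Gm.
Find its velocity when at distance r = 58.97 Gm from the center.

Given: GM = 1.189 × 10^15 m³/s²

Convert to SI: a = 45.21 Gm = 4.521e+10 m; r = 58.97 Gm = 5.897e+10 m.
Vis-viva: v = √(GM · (2/r − 1/a)).
2/r − 1/a = 2/5.897e+10 − 1/4.521e+10 = 1.17966e-11 m⁻¹.
v = √(1.189e+15 · 1.17966e-11) m/s ≈ 118.4 m/s = 118.4 m/s.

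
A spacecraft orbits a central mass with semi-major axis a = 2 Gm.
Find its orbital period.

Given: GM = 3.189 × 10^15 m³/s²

Convert to SI: a = 2 Gm = 2e+09 m.
Kepler's third law: T = 2π √(a³ / GM).
Substituting a = 2e+09 m and GM = 3.189e+15 m³/s²:
T = 2π √((2e+09)³ / 3.189e+15) s
T ≈ 9.952e+06 s = 115.2 days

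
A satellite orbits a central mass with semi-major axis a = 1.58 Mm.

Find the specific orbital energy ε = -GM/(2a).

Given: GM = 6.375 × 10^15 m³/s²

Convert to SI: a = 1.58 Mm = 1.58e+06 m.
ε = −GM / (2a).
ε = −6.375e+15 / (2 · 1.58e+06) J/kg ≈ -2.017e+09 J/kg = -2.017 GJ/kg.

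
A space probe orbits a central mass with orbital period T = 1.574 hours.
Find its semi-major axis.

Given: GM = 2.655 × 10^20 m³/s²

Convert to SI: T = 1.574 hours = 5666.4 s.
Invert Kepler's third law: a = (GM · T² / (4π²))^(1/3).
Substituting T = 5666.4 s and GM = 2.655e+20 m³/s²:
a = (2.655e+20 · (5666.4)² / (4π²))^(1/3) m
a ≈ 5.999e+08 m = 599.9 Mm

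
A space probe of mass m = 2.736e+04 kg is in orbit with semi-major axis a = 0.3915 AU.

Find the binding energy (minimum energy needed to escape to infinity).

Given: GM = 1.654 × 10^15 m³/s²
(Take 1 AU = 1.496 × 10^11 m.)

Convert to SI: a = 0.3915 AU = 5.85684e+10 m.
Total orbital energy is E = −GMm/(2a); binding energy is E_bind = −E = GMm/(2a).
E_bind = 1.654e+15 · 2.736e+04 / (2 · 5.85684e+10) J ≈ 3.863e+08 J = 386.3 MJ.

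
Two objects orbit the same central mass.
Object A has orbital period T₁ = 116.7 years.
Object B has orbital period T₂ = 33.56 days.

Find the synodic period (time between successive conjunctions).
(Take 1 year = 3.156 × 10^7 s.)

Convert to SI: T₁ = 116.7 years = 3.68305e+09 s; T₂ = 33.56 days = 2.89958e+06 s.
T_syn = |T₁ · T₂ / (T₁ − T₂)|.
T_syn = |3.68305e+09 · 2.89958e+06 / (3.68305e+09 − 2.89958e+06)| s ≈ 2.902e+06 s = 33.59 days.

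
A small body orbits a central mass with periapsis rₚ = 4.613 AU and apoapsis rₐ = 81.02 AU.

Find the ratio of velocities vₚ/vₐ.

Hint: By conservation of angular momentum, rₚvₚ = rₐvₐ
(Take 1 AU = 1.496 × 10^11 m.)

Convert to SI: rₚ = 4.613 AU = 6.90105e+11 m; rₐ = 81.02 AU = 1.21206e+13 m.
Conservation of angular momentum gives rₚvₚ = rₐvₐ, so vₚ/vₐ = rₐ/rₚ.
vₚ/vₐ = 1.21206e+13 / 6.90105e+11 ≈ 17.56.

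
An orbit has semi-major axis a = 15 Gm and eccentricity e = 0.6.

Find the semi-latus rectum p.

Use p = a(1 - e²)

Convert to SI: a = 15 Gm = 1.5e+10 m.
p = a (1 − e²).
p = 1.5e+10 · (1 − (0.6)²) = 1.5e+10 · 0.64 ≈ 9.6e+09 m = 9.6 Gm.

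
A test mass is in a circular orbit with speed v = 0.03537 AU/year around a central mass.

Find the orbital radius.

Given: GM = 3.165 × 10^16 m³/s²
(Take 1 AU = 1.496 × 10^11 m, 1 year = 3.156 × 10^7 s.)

Convert to SI: v = 0.03537 AU/year = 167.66 m/s.
For a circular orbit, v² = GM / r, so r = GM / v².
r = 3.165e+16 / (167.66)² m ≈ 1.126e+12 m = 7.526 AU.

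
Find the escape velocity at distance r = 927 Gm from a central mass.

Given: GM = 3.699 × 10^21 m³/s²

Convert to SI: r = 927 Gm = 9.27e+11 m.
Escape velocity comes from setting total energy to zero: ½v² − GM/r = 0 ⇒ v_esc = √(2GM / r).
v_esc = √(2 · 3.699e+21 / 9.27e+11) m/s ≈ 8.933e+04 m/s = 89.33 km/s.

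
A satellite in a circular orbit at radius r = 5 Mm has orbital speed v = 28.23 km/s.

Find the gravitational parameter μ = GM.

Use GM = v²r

Convert to SI: r = 5 Mm = 5e+06 m; v = 28.23 km/s = 28230 m/s.
For a circular orbit v² = GM/r, so GM = v² · r.
GM = (28230)² · 5e+06 m³/s² ≈ 3.985e+15 m³/s² = 3.985 × 10^15 m³/s².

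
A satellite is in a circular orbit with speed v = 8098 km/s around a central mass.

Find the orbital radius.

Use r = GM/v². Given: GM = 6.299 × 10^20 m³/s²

Convert to SI: v = 8098 km/s = 8.098e+06 m/s.
For a circular orbit, v² = GM / r, so r = GM / v².
r = 6.299e+20 / (8.098e+06)² m ≈ 9.605e+06 m = 9.605 × 10^6 m.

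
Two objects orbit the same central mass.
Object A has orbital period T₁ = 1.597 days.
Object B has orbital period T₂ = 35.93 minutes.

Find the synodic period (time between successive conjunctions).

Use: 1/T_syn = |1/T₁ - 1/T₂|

Convert to SI: T₁ = 1.597 days = 137981 s; T₂ = 35.93 minutes = 2155.8 s.
T_syn = |T₁ · T₂ / (T₁ − T₂)|.
T_syn = |137981 · 2155.8 / (137981 − 2155.8)| s ≈ 2190 s = 36.5 minutes.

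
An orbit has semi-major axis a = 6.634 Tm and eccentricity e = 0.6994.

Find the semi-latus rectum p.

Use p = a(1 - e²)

Convert to SI: a = 6.634 Tm = 6.634e+12 m.
p = a (1 − e²).
p = 6.634e+12 · (1 − (0.6994)²) = 6.634e+12 · 0.51084 ≈ 3.389e+12 m = 3.389 Tm.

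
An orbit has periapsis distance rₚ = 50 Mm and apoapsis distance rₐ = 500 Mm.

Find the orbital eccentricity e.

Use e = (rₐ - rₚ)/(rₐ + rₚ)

Convert to SI: rₚ = 50 Mm = 5e+07 m; rₐ = 500 Mm = 5e+08 m.
e = (rₐ − rₚ) / (rₐ + rₚ).
e = (5e+08 − 5e+07) / (5e+08 + 5e+07) = 4.5e+08 / 5.5e+08 ≈ 0.8182.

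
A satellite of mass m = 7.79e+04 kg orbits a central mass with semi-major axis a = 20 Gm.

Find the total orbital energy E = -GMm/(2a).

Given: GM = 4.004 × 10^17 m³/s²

Convert to SI: a = 20 Gm = 2e+10 m.
E = −GMm / (2a).
E = −4.004e+17 · 7.79e+04 / (2 · 2e+10) J ≈ -7.798e+11 J = -779.8 GJ.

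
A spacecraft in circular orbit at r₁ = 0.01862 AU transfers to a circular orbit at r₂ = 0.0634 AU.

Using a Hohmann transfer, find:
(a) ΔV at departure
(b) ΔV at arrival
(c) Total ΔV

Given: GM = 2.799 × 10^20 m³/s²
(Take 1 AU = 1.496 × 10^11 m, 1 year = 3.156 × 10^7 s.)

Convert to SI: r₁ = 0.01862 AU = 2.78555e+09 m; r₂ = 0.0634 AU = 9.48464e+09 m.
Transfer semi-major axis: a_t = (r₁ + r₂)/2 = (2.78555e+09 + 9.48464e+09)/2 = 6.1351e+09 m.
Circular speeds: v₁ = √(GM/r₁) = 316990 m/s, v₂ = √(GM/r₂) = 171787 m/s.
Transfer speeds (vis-viva v² = GM(2/r − 1/a_t)): v₁ᵗ = 394136 m/s, v₂ᵗ = 115754 m/s.
(a) ΔV₁ = |v₁ᵗ − v₁| ≈ 7.715e+04 m/s = 16.27 AU/year.
(b) ΔV₂ = |v₂ − v₂ᵗ| ≈ 5.603e+04 m/s = 11.82 AU/year.
(c) ΔV_total = ΔV₁ + ΔV₂ ≈ 1.332e+05 m/s = 28.1 AU/year.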